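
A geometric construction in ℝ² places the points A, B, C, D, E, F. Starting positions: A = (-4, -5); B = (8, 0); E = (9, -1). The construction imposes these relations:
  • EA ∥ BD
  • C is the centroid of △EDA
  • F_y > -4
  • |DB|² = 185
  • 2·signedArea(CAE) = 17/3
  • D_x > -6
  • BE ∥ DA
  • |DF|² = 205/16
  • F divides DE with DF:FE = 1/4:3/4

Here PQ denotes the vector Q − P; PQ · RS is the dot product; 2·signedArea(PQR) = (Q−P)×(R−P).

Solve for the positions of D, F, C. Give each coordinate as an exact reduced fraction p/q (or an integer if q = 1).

C = (0, -10/3)
D = (-5, -4)
F = (-3/2, -13/4)

1. D_x = -5  [BE ∥ DA ∩ EA ∥ BD]
2. D_y = -4  [BE ∥ DA ∩ EA ∥ BD]
   → D = (-5, -4)
3. F_x = -3/2  [F divides DE with DF:FE = 1/4:3/4]
4. F_y = -13/4  [F divides DE with DF:FE = 1/4:3/4]
   → F = (-3/2, -13/4)
5. C_x = 0  [C is the centroid of △EDA]
6. C_y = -10/3  [C is the centroid of △EDA]
   → C = (0, -10/3)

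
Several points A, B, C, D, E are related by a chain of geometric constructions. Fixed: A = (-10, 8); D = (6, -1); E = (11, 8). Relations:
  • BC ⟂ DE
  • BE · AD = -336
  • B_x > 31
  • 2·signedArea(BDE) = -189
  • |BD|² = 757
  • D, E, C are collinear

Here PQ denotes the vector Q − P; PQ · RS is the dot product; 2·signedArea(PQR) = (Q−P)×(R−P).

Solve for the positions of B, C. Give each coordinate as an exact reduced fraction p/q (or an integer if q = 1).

B = (32, 8)
C = (1691/106, 1793/106)

1. B_x = 32  [2·signedArea(BDE) = -189 ∩ BE · AD = -336]
2. B_y = 8  [2·signedArea(BDE) = -189 ∩ BE · AD = -336]
   → B = (32, 8)
3. C_x = 1691/106  [D, E, C are collinear ∩ BC ⟂ DE]
4. C_y = 1793/106  [D, E, C are collinear ∩ BC ⟂ DE]
   → C = (1691/106, 1793/106)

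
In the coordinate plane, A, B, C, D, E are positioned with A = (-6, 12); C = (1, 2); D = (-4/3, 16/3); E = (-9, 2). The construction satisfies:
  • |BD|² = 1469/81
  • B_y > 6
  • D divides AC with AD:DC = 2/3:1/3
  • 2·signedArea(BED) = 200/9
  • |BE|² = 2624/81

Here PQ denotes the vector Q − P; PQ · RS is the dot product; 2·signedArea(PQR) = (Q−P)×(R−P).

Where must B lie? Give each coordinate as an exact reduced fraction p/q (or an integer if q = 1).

1. B_x = -49/9  [line -10/3·x + 23/3·y + -608/9 = 0 ∩ |BE|² = 2624/81]
2. B_y = 58/9  [line -10/3·x + 23/3·y + -608/9 = 0 ∩ |BE|² = 2624/81]
   → B = (-49/9, 58/9)

B = (-49/9, 58/9)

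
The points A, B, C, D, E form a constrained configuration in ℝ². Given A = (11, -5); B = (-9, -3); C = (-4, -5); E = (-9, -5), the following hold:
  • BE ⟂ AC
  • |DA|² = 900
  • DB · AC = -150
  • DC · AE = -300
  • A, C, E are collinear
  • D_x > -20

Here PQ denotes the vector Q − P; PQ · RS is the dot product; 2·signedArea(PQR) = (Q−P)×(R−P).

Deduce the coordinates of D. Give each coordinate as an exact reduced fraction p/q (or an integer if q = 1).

1. D_x = -19  [DB · AC = -150]
2. D_y = -5  [|DA|² = 900]
   → D = (-19, -5)

D = (-19, -5)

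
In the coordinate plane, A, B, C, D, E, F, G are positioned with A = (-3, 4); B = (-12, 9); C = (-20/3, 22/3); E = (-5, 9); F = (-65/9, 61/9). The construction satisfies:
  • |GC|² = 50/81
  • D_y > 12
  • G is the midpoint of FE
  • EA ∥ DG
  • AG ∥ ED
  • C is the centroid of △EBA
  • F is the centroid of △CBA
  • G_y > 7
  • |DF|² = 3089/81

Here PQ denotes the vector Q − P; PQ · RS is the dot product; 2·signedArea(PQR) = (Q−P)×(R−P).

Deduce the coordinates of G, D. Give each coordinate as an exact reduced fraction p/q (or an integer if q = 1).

D = (-73/9, 116/9)
G = (-55/9, 71/9)

1. G_x = -55/9  [G is the midpoint of FE]
2. G_y = 71/9  [G is the midpoint of FE]
   → G = (-55/9, 71/9)
3. D_x = -73/9  [EA ∥ DG ∩ AG ∥ ED]
4. D_y = 116/9  [EA ∥ DG ∩ AG ∥ ED]
   → D = (-73/9, 116/9)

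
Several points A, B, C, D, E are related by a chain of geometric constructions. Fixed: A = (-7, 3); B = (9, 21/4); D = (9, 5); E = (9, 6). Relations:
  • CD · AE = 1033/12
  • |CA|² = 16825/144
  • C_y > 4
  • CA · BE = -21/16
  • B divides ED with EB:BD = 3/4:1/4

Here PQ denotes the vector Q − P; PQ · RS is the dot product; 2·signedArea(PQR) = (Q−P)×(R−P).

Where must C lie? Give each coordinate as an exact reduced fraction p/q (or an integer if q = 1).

C = (11/3, 19/4)

1. C_x = 11/3  [CD · AE = 1033/12 ∩ CA · BE = -21/16]
2. C_y = 19/4  [CD · AE = 1033/12 ∩ CA · BE = -21/16]
   → C = (11/3, 19/4)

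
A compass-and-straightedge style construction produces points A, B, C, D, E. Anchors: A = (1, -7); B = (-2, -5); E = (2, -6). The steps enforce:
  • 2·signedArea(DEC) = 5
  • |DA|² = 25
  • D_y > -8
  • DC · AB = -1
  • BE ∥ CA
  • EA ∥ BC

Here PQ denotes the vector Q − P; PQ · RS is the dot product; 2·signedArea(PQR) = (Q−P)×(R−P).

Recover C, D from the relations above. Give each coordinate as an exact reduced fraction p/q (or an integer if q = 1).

C = (-3, -6)
D = (-4, -7)

1. C_x = -3  [BE ∥ CA ∩ EA ∥ BC]
2. C_y = -6  [BE ∥ CA ∩ EA ∥ BC]
   → C = (-3, -6)
3. D_x = -4  [2·signedArea(DEC) = 5 ∩ DC · AB = -1]
4. D_y = -7  [2·signedArea(DEC) = 5 ∩ DC · AB = -1]
   → D = (-4, -7)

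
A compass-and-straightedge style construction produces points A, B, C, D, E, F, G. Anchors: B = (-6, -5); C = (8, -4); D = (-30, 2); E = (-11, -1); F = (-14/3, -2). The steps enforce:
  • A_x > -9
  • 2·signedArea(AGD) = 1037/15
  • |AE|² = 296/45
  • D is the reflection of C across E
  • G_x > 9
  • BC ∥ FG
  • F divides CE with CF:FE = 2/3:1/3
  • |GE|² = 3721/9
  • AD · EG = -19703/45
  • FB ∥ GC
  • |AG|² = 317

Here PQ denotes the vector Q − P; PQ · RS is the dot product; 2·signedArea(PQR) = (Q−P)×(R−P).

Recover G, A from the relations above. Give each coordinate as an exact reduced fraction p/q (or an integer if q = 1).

A = (-127/15, -7/5)
G = (28/3, -1)

1. G_x = 28/3  [FB ∥ GC ∩ BC ∥ FG]
2. G_y = -1  [FB ∥ GC ∩ BC ∥ FG]
   → G = (28/3, -1)
3. A_x = -127/15  [2·signedArea(AGD) = 1037/15 ∩ AD · EG = -19703/45]
4. A_y = -7/5  [2·signedArea(AGD) = 1037/15 ∩ AD · EG = -19703/45]
   → A = (-127/15, -7/5)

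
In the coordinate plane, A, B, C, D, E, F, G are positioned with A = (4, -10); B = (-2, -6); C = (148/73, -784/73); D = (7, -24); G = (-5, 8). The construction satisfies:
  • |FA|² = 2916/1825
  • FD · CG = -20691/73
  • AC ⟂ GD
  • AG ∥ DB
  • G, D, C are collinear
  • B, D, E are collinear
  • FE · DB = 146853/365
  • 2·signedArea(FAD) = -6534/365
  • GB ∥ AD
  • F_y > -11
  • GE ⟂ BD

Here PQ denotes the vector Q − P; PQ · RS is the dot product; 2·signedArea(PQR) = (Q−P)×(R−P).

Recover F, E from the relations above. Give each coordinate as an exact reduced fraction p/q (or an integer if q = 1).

1. F_x = 1028/365  [FD · CG = -20691/73 ∩ 2·signedArea(FAD) = -6534/365]
2. F_y = -3812/365  [FD · CG = -20691/73 ∩ 2·signedArea(FAD) = -6534/365]
   → F = (1028/365, -3812/365)
3. E_x = -41/5  [B, D, E are collinear ∩ GE ⟂ BD]
4. E_y = 32/5  [B, D, E are collinear ∩ GE ⟂ BD]
   → E = (-41/5, 32/5)

E = (-41/5, 32/5)
F = (1028/365, -3812/365)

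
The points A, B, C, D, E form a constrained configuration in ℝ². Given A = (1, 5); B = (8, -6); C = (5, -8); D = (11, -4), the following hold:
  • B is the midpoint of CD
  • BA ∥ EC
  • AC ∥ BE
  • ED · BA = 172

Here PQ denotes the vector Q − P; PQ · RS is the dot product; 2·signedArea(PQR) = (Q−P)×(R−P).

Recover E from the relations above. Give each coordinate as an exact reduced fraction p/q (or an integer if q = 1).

1. E_x = 12  [BA ∥ EC ∩ AC ∥ BE]
2. E_y = -19  [BA ∥ EC ∩ AC ∥ BE]
   → E = (12, -19)

E = (12, -19)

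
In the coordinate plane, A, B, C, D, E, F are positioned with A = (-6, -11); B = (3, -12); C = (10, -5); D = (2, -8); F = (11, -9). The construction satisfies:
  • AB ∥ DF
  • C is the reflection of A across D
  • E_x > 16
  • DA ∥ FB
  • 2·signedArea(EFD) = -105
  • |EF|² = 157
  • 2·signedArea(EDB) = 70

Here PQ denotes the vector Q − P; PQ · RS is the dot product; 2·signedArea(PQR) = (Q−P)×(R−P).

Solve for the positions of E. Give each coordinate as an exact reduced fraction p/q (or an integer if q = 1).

1. E_x = 17  [2·signedArea(EFD) = -105 ∩ 2·signedArea(EDB) = 70]
2. E_y = 2  [2·signedArea(EFD) = -105 ∩ 2·signedArea(EDB) = 70]
   → E = (17, 2)

E = (17, 2)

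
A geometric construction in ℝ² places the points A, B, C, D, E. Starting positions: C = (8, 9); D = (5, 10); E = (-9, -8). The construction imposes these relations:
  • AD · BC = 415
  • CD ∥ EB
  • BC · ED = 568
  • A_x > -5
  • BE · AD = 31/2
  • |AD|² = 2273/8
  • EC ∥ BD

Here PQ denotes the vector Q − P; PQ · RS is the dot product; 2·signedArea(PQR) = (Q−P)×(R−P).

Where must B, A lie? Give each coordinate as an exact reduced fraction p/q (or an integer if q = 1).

A = (-19/4, -15/4)
B = (-12, -7)

1. B_x = -12  [EC ∥ BD ∩ CD ∥ EB]
2. B_y = -7  [EC ∥ BD ∩ CD ∥ EB]
   → B = (-12, -7)
3. A_x = -19/4  [AD · BC = 415 ∩ BE · AD = 31/2]
4. A_y = -15/4  [AD · BC = 415 ∩ BE · AD = 31/2]
   → A = (-19/4, -15/4)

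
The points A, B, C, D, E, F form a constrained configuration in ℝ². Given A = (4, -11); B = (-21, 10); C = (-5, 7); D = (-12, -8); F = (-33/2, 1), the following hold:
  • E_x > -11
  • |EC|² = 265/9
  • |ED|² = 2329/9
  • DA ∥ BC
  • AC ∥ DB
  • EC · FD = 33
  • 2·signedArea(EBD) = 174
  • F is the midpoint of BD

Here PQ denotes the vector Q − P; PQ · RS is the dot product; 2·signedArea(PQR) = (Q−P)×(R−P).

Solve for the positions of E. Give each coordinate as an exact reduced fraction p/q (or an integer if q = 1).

1. E_x = -31/3  [2·signedArea(EBD) = 174 ∩ EC · FD = 33]
2. E_y = 8  [2·signedArea(EBD) = 174 ∩ EC · FD = 33]
   → E = (-31/3, 8)

E = (-31/3, 8)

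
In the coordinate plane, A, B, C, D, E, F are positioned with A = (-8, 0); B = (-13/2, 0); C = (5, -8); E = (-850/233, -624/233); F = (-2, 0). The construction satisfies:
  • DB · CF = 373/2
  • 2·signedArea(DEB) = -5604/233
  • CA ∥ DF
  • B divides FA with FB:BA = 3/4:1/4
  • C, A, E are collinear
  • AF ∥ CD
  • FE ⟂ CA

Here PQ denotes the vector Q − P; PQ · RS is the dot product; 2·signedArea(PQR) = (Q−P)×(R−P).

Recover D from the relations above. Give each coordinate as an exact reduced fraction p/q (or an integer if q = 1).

D = (11, -8)

1. D_x = 11  [CA ∥ DF ∩ AF ∥ CD]
2. D_y = -8  [CA ∥ DF ∩ AF ∥ CD]
   → D = (11, -8)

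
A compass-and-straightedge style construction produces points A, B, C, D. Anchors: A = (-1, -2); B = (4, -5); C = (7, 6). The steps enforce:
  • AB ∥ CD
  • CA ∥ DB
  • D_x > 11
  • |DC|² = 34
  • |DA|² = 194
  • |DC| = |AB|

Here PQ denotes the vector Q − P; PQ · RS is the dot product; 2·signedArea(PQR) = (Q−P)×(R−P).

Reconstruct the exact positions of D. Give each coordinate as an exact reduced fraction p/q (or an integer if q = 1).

1. D_x = 12  [CA ∥ DB ∩ AB ∥ CD]
2. D_y = 3  [CA ∥ DB ∩ AB ∥ CD]
   → D = (12, 3)

D = (12, 3)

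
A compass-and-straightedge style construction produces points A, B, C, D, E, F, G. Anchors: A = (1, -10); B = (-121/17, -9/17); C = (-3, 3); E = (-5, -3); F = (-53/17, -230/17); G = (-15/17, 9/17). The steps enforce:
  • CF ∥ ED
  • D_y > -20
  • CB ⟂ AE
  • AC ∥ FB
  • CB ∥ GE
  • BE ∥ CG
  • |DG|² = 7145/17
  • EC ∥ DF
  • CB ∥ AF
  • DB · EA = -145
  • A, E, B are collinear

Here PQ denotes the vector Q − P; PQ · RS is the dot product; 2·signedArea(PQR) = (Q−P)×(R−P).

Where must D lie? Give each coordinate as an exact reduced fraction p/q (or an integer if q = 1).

D = (-87/17, -332/17)

1. D_x = -87/17  [EC ∥ DF ∩ CF ∥ ED]
2. D_y = -332/17  [EC ∥ DF ∩ CF ∥ ED]
   → D = (-87/17, -332/17)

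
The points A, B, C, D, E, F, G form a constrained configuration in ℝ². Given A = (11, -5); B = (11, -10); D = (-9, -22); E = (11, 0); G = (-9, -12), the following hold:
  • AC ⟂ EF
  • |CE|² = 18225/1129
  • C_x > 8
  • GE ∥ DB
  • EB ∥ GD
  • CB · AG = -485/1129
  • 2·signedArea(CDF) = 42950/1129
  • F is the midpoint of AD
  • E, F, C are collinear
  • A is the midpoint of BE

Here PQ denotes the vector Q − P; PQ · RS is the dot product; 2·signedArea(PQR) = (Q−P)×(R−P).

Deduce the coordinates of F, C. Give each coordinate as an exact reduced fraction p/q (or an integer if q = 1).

C = (9719/1129, -3645/1129)
F = (1, -27/2)

1. F_x = 1  [F is the midpoint of AD]
2. F_y = -27/2  [F is the midpoint of AD]
   → F = (1, -27/2)
3. C_x = 9719/1129  [E, F, C are collinear ∩ AC ⟂ EF]
4. C_y = -3645/1129  [E, F, C are collinear ∩ AC ⟂ EF]
   → C = (9719/1129, -3645/1129)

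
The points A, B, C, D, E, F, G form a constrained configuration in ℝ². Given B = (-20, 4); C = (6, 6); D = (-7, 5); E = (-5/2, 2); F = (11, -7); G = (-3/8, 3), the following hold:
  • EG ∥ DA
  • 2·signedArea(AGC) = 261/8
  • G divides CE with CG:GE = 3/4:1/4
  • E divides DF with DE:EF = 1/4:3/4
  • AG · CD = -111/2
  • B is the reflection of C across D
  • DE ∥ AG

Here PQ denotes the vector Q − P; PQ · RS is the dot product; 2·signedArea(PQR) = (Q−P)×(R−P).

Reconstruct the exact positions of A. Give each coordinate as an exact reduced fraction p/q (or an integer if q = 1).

1. A_x = -39/8  [DE ∥ AG ∩ EG ∥ DA]
2. A_y = 6  [DE ∥ AG ∩ EG ∥ DA]
   → A = (-39/8, 6)

A = (-39/8, 6)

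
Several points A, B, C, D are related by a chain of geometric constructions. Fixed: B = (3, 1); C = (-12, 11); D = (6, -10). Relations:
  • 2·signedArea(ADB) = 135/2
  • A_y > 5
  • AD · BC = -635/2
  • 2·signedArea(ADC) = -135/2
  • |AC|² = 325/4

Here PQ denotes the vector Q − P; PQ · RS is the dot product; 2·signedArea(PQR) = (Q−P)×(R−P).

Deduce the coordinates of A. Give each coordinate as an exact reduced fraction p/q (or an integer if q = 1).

1. A_x = -9/2  [2·signedArea(ADC) = -135/2 ∩ AD · BC = -635/2]
2. A_y = 6  [2·signedArea(ADC) = -135/2 ∩ AD · BC = -635/2]
   → A = (-9/2, 6)

A = (-9/2, 6)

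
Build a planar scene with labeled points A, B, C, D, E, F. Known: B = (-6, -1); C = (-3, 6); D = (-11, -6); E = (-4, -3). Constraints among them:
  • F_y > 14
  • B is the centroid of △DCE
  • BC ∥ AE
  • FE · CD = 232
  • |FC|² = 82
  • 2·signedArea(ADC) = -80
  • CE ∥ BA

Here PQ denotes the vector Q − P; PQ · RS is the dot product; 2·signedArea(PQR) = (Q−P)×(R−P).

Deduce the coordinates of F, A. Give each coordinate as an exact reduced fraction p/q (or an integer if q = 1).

1. F_x = -2  [line 8·x + 12·y + -164 = 0 ∩ |FC|² = 82]
2. F_y = 15  [line 8·x + 12·y + -164 = 0 ∩ |FC|² = 82]
   → F = (-2, 15)
3. A_x = -7  [BC ∥ AE ∩ CE ∥ BA]
4. A_y = -10  [BC ∥ AE ∩ CE ∥ BA]
   → A = (-7, -10)

A = (-7, -10)
F = (-2, 15)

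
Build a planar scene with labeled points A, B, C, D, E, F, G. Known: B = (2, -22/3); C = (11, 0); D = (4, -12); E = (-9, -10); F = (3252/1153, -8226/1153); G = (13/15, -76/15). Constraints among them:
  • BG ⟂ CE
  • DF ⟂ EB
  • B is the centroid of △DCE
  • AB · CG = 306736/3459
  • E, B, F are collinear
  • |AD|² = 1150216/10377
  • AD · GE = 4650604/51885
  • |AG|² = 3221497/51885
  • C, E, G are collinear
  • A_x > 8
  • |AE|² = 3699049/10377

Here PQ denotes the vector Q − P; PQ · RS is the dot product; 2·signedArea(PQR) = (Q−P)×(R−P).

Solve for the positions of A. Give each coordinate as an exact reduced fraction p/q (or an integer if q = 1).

A = (28618/3459, -2742/1153)

1. A_x = 28618/3459  [line 152/15·x + 76/15·y + -744952/10377 = 0 ∩ |AG|² = 3221497/51885]
2. A_y = -2742/1153  [line 152/15·x + 76/15·y + -744952/10377 = 0 ∩ |AG|² = 3221497/51885]
   → A = (28618/3459, -2742/1153)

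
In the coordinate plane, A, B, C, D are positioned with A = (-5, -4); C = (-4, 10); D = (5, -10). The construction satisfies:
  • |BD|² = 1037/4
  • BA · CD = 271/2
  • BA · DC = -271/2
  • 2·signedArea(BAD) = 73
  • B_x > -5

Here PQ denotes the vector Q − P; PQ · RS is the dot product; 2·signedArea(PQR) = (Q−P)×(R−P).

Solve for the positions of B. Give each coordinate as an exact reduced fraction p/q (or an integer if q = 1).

B = (-9/2, 3)

1. B_x = -9/2  [BA · CD = 271/2 ∩ 2·signedArea(BAD) = 73]
2. B_y = 3  [BA · CD = 271/2 ∩ 2·signedArea(BAD) = 73]
   → B = (-9/2, 3)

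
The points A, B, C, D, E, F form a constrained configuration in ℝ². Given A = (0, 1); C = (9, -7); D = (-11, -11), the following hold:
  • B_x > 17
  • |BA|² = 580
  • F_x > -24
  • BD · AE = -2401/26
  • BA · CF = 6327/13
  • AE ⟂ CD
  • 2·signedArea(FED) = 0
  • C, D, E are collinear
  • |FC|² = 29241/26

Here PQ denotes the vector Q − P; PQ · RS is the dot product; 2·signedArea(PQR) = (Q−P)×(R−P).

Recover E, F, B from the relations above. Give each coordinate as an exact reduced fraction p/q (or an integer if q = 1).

1. E_x = 49/26  [C, D, E are collinear ∩ AE ⟂ CD]
2. E_y = -219/26  [C, D, E are collinear ∩ AE ⟂ CD]
   → E = (49/26, -219/26)
3. B_x = 18  [line -49/26·x + 245/26·y + 4557/26 = 0 ∩ |BA|² = 580]
4. B_y = -15  [line -49/26·x + 245/26·y + 4557/26 = 0 ∩ |BA|² = 580]
   → B = (18, -15)
5. F_x = -621/26  [2·signedArea(FED) = 0 ∩ BA · CF = 6327/13]
6. F_y = -353/26  [2·signedArea(FED) = 0 ∩ BA · CF = 6327/13]
   → F = (-621/26, -353/26)

B = (18, -15)
E = (49/26, -219/26)
F = (-621/26, -353/26)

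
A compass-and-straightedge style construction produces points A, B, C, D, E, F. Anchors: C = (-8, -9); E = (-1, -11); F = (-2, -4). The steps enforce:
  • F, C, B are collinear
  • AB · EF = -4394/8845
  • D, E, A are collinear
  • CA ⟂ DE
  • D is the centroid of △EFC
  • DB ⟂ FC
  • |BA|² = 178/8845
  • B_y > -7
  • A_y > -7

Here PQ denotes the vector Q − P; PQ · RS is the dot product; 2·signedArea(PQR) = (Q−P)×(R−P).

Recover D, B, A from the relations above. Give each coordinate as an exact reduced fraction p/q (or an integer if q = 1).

1. D_x = -11/3  [D is the centroid of △EFC]
2. D_y = -8  [D is the centroid of △EFC]
   → D = (-11/3, -8)
3. B_x = -302/61  [F, C, B are collinear ∩ DB ⟂ FC]
4. B_y = -394/61  [F, C, B are collinear ∩ DB ⟂ FC]
   → B = (-302/61, -394/61)
5. A_x = -737/145  [D, E, A are collinear ∩ CA ⟂ DE]
6. A_y = -929/145  [D, E, A are collinear ∩ CA ⟂ DE]
   → A = (-737/145, -929/145)

A = (-737/145, -929/145)
B = (-302/61, -394/61)
D = (-11/3, -8)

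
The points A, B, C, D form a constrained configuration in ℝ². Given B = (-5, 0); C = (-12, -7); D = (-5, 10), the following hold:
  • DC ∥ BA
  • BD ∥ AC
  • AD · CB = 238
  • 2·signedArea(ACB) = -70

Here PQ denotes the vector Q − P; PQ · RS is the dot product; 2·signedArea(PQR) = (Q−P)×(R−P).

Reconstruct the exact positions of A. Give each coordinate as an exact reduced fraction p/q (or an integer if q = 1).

1. A_x = -12  [BD ∥ AC ∩ DC ∥ BA]
2. A_y = -17  [BD ∥ AC ∩ DC ∥ BA]
   → A = (-12, -17)

A = (-12, -17)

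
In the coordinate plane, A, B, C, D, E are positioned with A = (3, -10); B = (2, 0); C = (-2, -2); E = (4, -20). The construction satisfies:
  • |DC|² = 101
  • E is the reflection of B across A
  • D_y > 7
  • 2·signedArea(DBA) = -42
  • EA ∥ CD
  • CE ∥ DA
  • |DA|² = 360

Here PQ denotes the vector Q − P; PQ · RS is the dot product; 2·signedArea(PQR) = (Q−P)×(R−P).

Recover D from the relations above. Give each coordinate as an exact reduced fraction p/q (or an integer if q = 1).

1. D_x = -3  [CE ∥ DA ∩ EA ∥ CD]
2. D_y = 8  [CE ∥ DA ∩ EA ∥ CD]
   → D = (-3, 8)

D = (-3, 8)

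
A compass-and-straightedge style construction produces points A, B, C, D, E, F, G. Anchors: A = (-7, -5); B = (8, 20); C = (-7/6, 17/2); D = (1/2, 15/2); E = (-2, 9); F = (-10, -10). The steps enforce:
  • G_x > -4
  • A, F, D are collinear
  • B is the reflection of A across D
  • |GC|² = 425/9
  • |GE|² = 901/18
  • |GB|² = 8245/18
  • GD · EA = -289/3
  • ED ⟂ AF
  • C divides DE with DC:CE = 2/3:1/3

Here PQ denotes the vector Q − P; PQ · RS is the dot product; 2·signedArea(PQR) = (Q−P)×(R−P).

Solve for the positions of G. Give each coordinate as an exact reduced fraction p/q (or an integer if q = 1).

G = (-23/6, 13/6)

1. G_x = -23/6  [line 5·x + 14·y + -67/6 = 0 ∩ |GE|² = 901/18]
2. G_y = 13/6  [line 5·x + 14·y + -67/6 = 0 ∩ |GE|² = 901/18]
   → G = (-23/6, 13/6)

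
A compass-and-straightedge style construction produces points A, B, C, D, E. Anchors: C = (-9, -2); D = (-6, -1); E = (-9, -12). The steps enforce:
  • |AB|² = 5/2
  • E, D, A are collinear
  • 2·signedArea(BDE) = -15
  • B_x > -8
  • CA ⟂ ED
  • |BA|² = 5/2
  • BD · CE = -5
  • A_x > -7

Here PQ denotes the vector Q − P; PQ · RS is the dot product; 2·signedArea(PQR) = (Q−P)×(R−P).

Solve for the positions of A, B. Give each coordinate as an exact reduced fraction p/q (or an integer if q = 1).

A = (-84/13, -35/13)
B = (-15/2, -3/2)

1. A_x = -84/13  [E, D, A are collinear ∩ CA ⟂ ED]
2. A_y = -35/13  [E, D, A are collinear ∩ CA ⟂ ED]
   → A = (-84/13, -35/13)
3. B_x = -15/2  [BD · CE = -5 ∩ 2·signedArea(BDE) = -15]
4. B_y = -3/2  [BD · CE = -5 ∩ 2·signedArea(BDE) = -15]
   → B = (-15/2, -3/2)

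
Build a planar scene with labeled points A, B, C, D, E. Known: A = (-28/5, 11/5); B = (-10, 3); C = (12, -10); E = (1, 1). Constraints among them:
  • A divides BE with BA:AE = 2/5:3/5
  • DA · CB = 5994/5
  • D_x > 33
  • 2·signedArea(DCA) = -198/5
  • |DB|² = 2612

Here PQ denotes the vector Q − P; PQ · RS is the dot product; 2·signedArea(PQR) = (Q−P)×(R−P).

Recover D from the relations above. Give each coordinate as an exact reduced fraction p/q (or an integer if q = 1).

D = (34, -23)

1. D_x = 34  [2·signedArea(DCA) = -198/5 ∩ DA · CB = 5994/5]
2. D_y = -23  [2·signedArea(DCA) = -198/5 ∩ DA · CB = 5994/5]
   → D = (34, -23)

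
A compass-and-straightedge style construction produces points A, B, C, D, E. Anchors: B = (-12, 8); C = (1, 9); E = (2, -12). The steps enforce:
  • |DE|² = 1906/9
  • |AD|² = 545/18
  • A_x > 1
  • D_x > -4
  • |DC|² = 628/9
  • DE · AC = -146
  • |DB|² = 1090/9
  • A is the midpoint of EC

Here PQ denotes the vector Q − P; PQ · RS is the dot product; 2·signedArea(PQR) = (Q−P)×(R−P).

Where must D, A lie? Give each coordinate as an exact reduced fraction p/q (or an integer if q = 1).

A = (3/2, -3/2)
D = (-3, 5/3)

1. A_x = 3/2  [A is the midpoint of EC]
2. A_y = -3/2  [A is the midpoint of EC]
   → A = (3/2, -3/2)
3. D_x = -3  [line 1/2·x + -21/2·y + 19 = 0 ∩ |DB|² = 1090/9]
4. D_y = 5/3  [line 1/2·x + -21/2·y + 19 = 0 ∩ |DB|² = 1090/9]
   → D = (-3, 5/3)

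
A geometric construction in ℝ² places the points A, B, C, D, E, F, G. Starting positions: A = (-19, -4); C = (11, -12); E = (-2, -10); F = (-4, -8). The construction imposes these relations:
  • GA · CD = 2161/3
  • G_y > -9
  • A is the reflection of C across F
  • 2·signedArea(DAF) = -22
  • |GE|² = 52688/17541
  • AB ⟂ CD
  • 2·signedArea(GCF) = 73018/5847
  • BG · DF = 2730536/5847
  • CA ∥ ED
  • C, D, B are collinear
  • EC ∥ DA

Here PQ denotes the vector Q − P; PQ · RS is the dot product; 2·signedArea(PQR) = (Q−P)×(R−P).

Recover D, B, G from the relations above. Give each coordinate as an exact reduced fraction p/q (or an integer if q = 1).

1. D_x = -32  [EC ∥ DA ∩ CA ∥ ED]
2. D_y = -2  [EC ∥ DA ∩ CA ∥ ED]
   → D = (-32, -2)
3. B_x = -37471/1949  [C, D, B are collinear ∩ AB ⟂ CD]
4. B_y = -9688/1949  [C, D, B are collinear ∩ AB ⟂ CD]
   → B = (-37471/1949, -9688/1949)
5. G_x = -19930/5847  [2·signedArea(GCF) = 73018/5847 ∩ BG · DF = 2730536/5847]
6. G_y = -17522/1949  [2·signedArea(GCF) = 73018/5847 ∩ BG · DF = 2730536/5847]
   → G = (-19930/5847, -17522/1949)

B = (-37471/1949, -9688/1949)
D = (-32, -2)
G = (-19930/5847, -17522/1949)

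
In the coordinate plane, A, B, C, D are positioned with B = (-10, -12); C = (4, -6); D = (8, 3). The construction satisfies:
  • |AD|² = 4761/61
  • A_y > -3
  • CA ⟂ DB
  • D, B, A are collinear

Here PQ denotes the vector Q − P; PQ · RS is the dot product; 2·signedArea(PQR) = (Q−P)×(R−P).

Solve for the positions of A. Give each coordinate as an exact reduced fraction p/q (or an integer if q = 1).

A = (74/61, -162/61)

1. A_x = 74/61  [D, B, A are collinear ∩ CA ⟂ DB]
2. A_y = -162/61  [D, B, A are collinear ∩ CA ⟂ DB]
   → A = (74/61, -162/61)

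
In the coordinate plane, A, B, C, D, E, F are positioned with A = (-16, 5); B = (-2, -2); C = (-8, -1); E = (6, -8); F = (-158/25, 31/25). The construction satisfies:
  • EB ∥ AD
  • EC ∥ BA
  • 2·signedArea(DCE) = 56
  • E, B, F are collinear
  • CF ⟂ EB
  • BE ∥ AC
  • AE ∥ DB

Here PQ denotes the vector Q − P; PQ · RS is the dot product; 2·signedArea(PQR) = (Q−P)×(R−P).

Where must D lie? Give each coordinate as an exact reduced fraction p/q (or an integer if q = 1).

1. D_x = -24  [AE ∥ DB ∩ EB ∥ AD]
2. D_y = 11  [AE ∥ DB ∩ EB ∥ AD]
   → D = (-24, 11)

D = (-24, 11)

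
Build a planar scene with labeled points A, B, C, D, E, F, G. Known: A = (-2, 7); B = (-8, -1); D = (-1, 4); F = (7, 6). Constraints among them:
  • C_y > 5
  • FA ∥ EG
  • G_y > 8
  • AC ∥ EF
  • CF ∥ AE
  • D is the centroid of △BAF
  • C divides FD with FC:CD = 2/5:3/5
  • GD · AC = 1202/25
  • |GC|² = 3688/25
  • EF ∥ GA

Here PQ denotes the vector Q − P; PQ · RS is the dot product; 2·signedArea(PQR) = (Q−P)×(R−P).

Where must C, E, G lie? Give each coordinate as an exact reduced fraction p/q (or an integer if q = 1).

1. C_x = 19/5  [C divides FD with FC:CD = 2/5:3/5]
2. C_y = 26/5  [C divides FD with FC:CD = 2/5:3/5]
   → C = (19/5, 26/5)
3. E_x = 6/5  [AC ∥ EF ∩ CF ∥ AE]
4. E_y = 39/5  [AC ∥ EF ∩ CF ∥ AE]
   → E = (6/5, 39/5)
5. G_x = -39/5  [EF ∥ GA ∩ FA ∥ EG]
6. G_y = 44/5  [EF ∥ GA ∩ FA ∥ EG]
   → G = (-39/5, 44/5)

C = (19/5, 26/5)
E = (6/5, 39/5)
G = (-39/5, 44/5)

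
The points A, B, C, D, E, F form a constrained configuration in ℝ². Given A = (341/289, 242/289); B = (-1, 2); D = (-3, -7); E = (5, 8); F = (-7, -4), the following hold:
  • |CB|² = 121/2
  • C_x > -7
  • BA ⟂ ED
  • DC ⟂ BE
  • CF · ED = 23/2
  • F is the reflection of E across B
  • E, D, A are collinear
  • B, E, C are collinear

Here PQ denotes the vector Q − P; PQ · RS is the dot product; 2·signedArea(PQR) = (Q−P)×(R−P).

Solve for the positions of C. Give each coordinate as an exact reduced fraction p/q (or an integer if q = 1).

1. C_x = -13/2  [B, E, C are collinear ∩ DC ⟂ BE]
2. C_y = -7/2  [B, E, C are collinear ∩ DC ⟂ BE]
   → C = (-13/2, -7/2)

C = (-13/2, -7/2)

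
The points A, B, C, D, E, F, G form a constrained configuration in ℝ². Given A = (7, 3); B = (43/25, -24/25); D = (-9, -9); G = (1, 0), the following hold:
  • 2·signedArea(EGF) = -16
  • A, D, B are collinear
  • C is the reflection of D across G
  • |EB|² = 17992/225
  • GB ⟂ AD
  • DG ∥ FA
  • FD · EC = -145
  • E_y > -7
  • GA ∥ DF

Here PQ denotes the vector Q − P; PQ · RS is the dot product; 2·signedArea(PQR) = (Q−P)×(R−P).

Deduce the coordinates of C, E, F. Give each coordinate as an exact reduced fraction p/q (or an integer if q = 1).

C = (11, 9)
E = (-17/3, -6)
F = (-3, -6)

1. C_x = 11  [C is the reflection of D across G]
2. C_y = 9  [C is the reflection of D across G]
   → C = (11, 9)
3. F_x = -3  [DG ∥ FA ∩ GA ∥ DF]
4. F_y = -6  [DG ∥ FA ∩ GA ∥ DF]
   → F = (-3, -6)
5. E_x = -17/3  [2·signedArea(EGF) = -16 ∩ FD · EC = -145]
6. E_y = -6  [2·signedArea(EGF) = -16 ∩ FD · EC = -145]
   → E = (-17/3, -6)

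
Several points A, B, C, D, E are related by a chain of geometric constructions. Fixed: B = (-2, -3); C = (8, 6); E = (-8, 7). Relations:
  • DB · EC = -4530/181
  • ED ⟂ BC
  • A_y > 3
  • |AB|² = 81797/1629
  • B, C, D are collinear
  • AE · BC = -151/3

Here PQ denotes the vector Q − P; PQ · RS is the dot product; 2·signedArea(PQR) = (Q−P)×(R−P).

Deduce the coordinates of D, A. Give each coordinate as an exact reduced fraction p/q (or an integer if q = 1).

1. D_x = -62/181  [B, C, D are collinear ∩ ED ⟂ BC]
2. D_y = -273/181  [B, C, D are collinear ∩ ED ⟂ BC]
   → D = (-62/181, -273/181)
3. A_x = -62/543  [line -10·x + -9·y + 100/3 = 0 ∩ |AB|² = 81797/1629]
4. A_y = 2080/543  [line -10·x + -9·y + 100/3 = 0 ∩ |AB|² = 81797/1629]
   → A = (-62/543, 2080/543)

A = (-62/543, 2080/543)
D = (-62/181, -273/181)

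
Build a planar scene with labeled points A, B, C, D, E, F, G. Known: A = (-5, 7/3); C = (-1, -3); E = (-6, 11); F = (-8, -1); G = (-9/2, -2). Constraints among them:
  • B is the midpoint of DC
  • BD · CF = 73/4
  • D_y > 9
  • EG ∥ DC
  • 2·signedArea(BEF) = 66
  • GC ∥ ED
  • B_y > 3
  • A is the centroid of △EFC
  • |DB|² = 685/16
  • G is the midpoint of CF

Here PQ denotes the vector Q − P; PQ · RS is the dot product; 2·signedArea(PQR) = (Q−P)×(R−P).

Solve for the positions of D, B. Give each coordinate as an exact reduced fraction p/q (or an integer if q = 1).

1. D_x = -5/2  [EG ∥ DC ∩ GC ∥ ED]
2. D_y = 10  [EG ∥ DC ∩ GC ∥ ED]
   → D = (-5/2, 10)
3. B_x = -7/4  [B is the midpoint of DC]
4. B_y = 7/2  [B is the midpoint of DC]
   → B = (-7/4, 7/2)

B = (-7/4, 7/2)
D = (-5/2, 10)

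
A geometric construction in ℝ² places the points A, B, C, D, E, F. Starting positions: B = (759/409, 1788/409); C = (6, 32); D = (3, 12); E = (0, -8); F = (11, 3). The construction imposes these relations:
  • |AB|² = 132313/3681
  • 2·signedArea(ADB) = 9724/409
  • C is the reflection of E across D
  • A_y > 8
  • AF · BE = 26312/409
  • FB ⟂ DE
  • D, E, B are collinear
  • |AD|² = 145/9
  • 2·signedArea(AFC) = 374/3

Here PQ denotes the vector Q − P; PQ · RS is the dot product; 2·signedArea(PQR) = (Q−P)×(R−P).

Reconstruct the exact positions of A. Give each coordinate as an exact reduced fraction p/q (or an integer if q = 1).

1. A_x = 17/3  [2·signedArea(AFC) = 374/3 ∩ AF · BE = 26312/409]
2. A_y = 9  [2·signedArea(AFC) = 374/3 ∩ AF · BE = 26312/409]
   → A = (17/3, 9)

A = (17/3, 9)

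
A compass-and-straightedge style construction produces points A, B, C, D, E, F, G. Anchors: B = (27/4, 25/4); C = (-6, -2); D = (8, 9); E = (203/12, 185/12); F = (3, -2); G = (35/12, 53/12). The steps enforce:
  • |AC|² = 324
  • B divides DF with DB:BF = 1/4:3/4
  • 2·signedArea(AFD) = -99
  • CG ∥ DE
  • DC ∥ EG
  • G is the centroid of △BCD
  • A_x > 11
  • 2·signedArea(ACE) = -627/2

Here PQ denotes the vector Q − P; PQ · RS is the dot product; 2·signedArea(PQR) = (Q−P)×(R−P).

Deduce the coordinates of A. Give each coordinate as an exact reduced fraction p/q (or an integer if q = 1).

1. A_x = 12  [2·signedArea(AFD) = -99 ∩ 2·signedArea(ACE) = -627/2]
2. A_y = -2  [2·signedArea(AFD) = -99 ∩ 2·signedArea(ACE) = -627/2]
   → A = (12, -2)

A = (12, -2)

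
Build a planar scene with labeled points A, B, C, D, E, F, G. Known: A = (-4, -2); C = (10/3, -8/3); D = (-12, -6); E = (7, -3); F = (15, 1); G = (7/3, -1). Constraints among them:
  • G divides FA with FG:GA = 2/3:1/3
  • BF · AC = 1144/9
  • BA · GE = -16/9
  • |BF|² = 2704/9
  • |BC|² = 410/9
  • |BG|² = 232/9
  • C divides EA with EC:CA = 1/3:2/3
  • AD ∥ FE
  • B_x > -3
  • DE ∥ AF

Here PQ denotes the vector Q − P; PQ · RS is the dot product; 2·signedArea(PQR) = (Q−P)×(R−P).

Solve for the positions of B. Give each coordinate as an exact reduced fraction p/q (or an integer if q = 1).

1. B_x = -7/3  [BA · GE = -16/9 ∩ BF · AC = 1144/9]
2. B_y = 1  [BA · GE = -16/9 ∩ BF · AC = 1144/9]
   → B = (-7/3, 1)

B = (-7/3, 1)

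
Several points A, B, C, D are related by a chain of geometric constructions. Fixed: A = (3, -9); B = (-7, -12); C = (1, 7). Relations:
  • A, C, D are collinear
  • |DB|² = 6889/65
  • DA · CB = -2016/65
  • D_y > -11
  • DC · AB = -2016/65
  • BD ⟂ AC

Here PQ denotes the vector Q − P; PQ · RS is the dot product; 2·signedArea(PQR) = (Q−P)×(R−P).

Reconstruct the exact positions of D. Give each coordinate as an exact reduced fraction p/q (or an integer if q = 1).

1. D_x = 209/65  [A, C, D are collinear ∩ BD ⟂ AC]
2. D_y = -697/65  [A, C, D are collinear ∩ BD ⟂ AC]
   → D = (209/65, -697/65)

D = (209/65, -697/65)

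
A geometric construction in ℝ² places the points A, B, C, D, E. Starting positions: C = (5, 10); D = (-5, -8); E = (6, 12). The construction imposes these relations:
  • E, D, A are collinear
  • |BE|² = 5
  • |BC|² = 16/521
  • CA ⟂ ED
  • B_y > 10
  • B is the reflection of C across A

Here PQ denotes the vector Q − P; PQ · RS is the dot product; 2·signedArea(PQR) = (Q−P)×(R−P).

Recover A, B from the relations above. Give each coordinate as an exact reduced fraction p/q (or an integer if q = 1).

1. A_x = 2565/521  [E, D, A are collinear ∩ CA ⟂ ED]
2. A_y = 5232/521  [E, D, A are collinear ∩ CA ⟂ ED]
   → A = (2565/521, 5232/521)
3. B_x = 2525/521  [B is the reflection of C across A]
4. B_y = 5254/521  [B is the reflection of C across A]
   → B = (2525/521, 5254/521)

A = (2565/521, 5232/521)
B = (2525/521, 5254/521)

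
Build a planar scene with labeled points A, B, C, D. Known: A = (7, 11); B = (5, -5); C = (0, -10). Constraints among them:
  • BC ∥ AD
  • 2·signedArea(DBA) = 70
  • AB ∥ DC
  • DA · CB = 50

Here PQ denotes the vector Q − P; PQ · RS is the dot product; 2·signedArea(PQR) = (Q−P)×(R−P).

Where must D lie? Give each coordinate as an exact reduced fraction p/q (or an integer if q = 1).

1. D_x = 2  [AB ∥ DC ∩ BC ∥ AD]
2. D_y = 6  [AB ∥ DC ∩ BC ∥ AD]
   → D = (2, 6)

D = (2, 6)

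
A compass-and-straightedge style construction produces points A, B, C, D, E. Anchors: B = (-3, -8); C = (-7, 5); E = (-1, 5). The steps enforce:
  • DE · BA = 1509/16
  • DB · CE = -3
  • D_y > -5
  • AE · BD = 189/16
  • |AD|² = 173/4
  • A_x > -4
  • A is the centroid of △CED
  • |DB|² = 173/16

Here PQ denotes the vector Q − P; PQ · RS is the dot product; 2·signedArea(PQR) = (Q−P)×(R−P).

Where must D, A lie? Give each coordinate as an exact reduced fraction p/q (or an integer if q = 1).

A = (-7/2, 7/4)
D = (-5/2, -19/4)

1. D_x = -5/2  [DB · CE = -3]
2. D_y = -19/4  [|DB|² = 173/16]
   → D = (-5/2, -19/4)
3. A_x = -7/2  [A is the centroid of △CED]
4. A_y = 7/4  [A is the centroid of △CED]
   → A = (-7/2, 7/4)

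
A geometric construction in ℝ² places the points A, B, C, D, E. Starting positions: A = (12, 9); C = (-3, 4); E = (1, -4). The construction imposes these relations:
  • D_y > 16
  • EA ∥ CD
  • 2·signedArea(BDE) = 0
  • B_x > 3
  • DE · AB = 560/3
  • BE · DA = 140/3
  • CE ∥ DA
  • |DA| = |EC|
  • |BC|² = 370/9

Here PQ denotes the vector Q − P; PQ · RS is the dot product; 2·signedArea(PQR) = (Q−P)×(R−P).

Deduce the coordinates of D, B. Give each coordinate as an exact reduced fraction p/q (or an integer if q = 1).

B = (10/3, 3)
D = (8, 17)

1. D_x = 8  [CE ∥ DA ∩ EA ∥ CD]
2. D_y = 17  [CE ∥ DA ∩ EA ∥ CD]
   → D = (8, 17)
3. B_x = 10/3  [2·signedArea(BDE) = 0 ∩ DE · AB = 560/3]
4. B_y = 3  [2·signedArea(BDE) = 0 ∩ DE · AB = 560/3]
   → B = (10/3, 3)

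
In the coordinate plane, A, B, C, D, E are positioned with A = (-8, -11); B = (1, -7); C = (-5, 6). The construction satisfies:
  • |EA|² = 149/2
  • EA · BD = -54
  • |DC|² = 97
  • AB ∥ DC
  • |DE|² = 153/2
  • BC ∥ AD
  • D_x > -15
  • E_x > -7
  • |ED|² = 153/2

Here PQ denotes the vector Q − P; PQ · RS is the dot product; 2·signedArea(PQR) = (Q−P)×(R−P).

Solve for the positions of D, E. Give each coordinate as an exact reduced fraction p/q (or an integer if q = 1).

1. D_x = -14  [AB ∥ DC ∩ BC ∥ AD]
2. D_y = 2  [AB ∥ DC ∩ BC ∥ AD]
   → D = (-14, 2)
3. E_x = -13/2  [line 15·x + -9·y + 75 = 0 ∩ |ED|² = 153/2]
4. E_y = -5/2  [line 15·x + -9·y + 75 = 0 ∩ |ED|² = 153/2]
   → E = (-13/2, -5/2)

D = (-14, 2)
E = (-13/2, -5/2)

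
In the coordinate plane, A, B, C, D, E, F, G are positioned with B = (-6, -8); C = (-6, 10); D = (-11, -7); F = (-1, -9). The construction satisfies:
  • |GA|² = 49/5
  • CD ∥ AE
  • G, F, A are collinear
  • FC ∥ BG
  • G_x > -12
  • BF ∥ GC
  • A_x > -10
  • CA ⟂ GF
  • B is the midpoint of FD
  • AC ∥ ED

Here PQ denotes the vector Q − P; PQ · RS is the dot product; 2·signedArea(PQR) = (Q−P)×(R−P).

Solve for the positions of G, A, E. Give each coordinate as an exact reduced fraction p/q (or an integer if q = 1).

A = (-48/5, 41/5)
E = (-73/5, -44/5)
G = (-11, 11)

1. G_x = -11  [BF ∥ GC ∩ FC ∥ BG]
2. G_y = 11  [BF ∥ GC ∩ FC ∥ BG]
   → G = (-11, 11)
3. A_x = -48/5  [G, F, A are collinear ∩ CA ⟂ GF]
4. A_y = 41/5  [G, F, A are collinear ∩ CA ⟂ GF]
   → A = (-48/5, 41/5)
5. E_x = -73/5  [AC ∥ ED ∩ CD ∥ AE]
6. E_y = -44/5  [AC ∥ ED ∩ CD ∥ AE]
   → E = (-73/5, -44/5)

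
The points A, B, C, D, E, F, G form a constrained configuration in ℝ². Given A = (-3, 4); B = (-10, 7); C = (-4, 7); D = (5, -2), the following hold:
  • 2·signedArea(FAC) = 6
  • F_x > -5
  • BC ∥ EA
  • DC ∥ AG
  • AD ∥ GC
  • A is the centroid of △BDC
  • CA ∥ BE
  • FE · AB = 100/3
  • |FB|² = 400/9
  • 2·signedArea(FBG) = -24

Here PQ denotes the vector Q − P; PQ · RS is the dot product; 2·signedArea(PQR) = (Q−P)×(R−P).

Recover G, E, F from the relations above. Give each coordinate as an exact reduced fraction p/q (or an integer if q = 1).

1. G_x = -12  [AD ∥ GC ∩ DC ∥ AG]
2. G_y = 13  [AD ∥ GC ∩ DC ∥ AG]
   → G = (-12, 13)
3. E_x = -9  [BC ∥ EA ∩ CA ∥ BE]
4. E_y = 4  [BC ∥ EA ∩ CA ∥ BE]
   → E = (-9, 4)
5. F_x = -14/3  [2·signedArea(FBG) = -24 ∩ FE · AB = 100/3]
6. F_y = 3  [2·signedArea(FBG) = -24 ∩ FE · AB = 100/3]
   → F = (-14/3, 3)

E = (-9, 4)
F = (-14/3, 3)
G = (-12, 13)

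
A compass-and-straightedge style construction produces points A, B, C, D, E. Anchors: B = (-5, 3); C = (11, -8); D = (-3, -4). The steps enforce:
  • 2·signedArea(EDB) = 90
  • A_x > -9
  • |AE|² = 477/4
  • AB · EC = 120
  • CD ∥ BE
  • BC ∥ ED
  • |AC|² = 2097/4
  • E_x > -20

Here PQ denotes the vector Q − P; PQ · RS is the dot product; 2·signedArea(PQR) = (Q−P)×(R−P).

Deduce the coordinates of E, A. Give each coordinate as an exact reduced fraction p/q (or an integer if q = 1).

A = (-17/2, 4)
E = (-19, 7)

1. E_x = -19  [BC ∥ ED ∩ CD ∥ BE]
2. E_y = 7  [BC ∥ ED ∩ CD ∥ BE]
   → E = (-19, 7)
3. A_x = -17/2  [line -30·x + 15·y + -315 = 0 ∩ |AC|² = 2097/4]
4. A_y = 4  [line -30·x + 15·y + -315 = 0 ∩ |AC|² = 2097/4]
   → A = (-17/2, 4)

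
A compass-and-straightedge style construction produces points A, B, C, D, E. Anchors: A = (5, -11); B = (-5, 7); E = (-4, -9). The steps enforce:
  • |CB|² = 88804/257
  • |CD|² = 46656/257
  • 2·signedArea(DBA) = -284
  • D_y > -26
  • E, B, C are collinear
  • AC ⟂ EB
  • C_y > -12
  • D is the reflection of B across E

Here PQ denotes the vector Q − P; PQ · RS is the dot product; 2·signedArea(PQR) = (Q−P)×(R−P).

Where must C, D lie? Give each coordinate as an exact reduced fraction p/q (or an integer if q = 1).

1. C_x = -987/257  [E, B, C are collinear ∩ AC ⟂ EB]
2. C_y = -2969/257  [E, B, C are collinear ∩ AC ⟂ EB]
   → C = (-987/257, -2969/257)
3. D_x = -3  [D is the reflection of B across E]
4. D_y = -25  [D is the reflection of B across E]
   → D = (-3, -25)

C = (-987/257, -2969/257)
D = (-3, -25)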